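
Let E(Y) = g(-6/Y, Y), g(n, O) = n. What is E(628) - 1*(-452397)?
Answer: 142052655/314 ≈ 4.5240e+5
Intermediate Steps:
E(Y) = -6/Y
E(628) - 1*(-452397) = -6/628 - 1*(-452397) = -6*1/628 + 452397 = -3/314 + 452397 = 142052655/314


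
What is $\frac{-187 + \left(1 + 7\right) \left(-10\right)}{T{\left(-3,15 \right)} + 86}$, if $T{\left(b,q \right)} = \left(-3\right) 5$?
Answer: $- \frac{267}{71} \approx -3.7606$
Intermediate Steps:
$T{\left(b,q \right)} = -15$
$\frac{-187 + \left(1 + 7\right) \left(-10\right)}{T{\left(-3,15 \right)} + 86} = \frac{-187 + \left(1 + 7\right) \left(-10\right)}{-15 + 86} = \frac{-187 + 8 \left(-10\right)}{71} = \left(-187 - 80\right) \frac{1}{71} = \left(-267\right) \frac{1}{71} = - \frac{267}{71}$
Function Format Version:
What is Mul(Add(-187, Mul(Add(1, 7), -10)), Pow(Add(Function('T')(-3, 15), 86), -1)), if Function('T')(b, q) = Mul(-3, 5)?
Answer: Rational(-267, 71) ≈ -3.7606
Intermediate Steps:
Function('T')(b, q) = -15
Mul(Add(-187, Mul(Add(1, 7), -10)), Pow(Add(Function('T')(-3, 15), 86), -1)) = Mul(Add(-187, Mul(Add(1, 7), -10)), Pow(Add(-15, 86), -1)) = Mul(Add(-187, Mul(8, -10)), Pow(71, -1)) = Mul(Add(-187, -80), Rational(1, 71)) = Mul(-267, Rational(1, 71)) = Rational(-267, 71)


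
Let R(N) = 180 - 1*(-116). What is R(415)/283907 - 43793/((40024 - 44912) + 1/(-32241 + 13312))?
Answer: 235374280268267/26268481831371 ≈ 8.9603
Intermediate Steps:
R(N) = 296 (R(N) = 180 + 116 = 296)
R(415)/283907 - 43793/((40024 - 44912) + 1/(-32241 + 13312)) = 296/283907 - 43793/((40024 - 44912) + 1/(-32241 + 13312)) = 296*(1/283907) - 43793/(-4888 + 1/(-18929)) = 296/283907 - 43793/(-4888 - 1/18929) = 296/283907 - 43793/(-92524953/18929) = 296/283907 - 43793*(-18929/92524953) = 296/283907 + 828957697/92524953 = 235374280268267/26268481831371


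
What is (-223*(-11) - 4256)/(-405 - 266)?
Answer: 1803/671 ≈ 2.6870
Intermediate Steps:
(-223*(-11) - 4256)/(-405 - 266) = (2453 - 4256)/(-671) = -1803*(-1/671) = 1803/671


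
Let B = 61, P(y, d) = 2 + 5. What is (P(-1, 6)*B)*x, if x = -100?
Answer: -42700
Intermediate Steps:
P(y, d) = 7
(P(-1, 6)*B)*x = (7*61)*(-100) = 427*(-100) = -42700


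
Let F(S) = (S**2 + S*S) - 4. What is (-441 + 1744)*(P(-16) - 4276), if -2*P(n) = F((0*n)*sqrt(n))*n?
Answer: -5613324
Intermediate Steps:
F(S) = -4 + 2*S**2 (F(S) = (S**2 + S**2) - 4 = 2*S**2 - 4 = -4 + 2*S**2)
P(n) = 2*n (P(n) = -(-4 + 2*((0*n)*sqrt(n))**2)*n/2 = -(-4 + 2*(0*sqrt(n))**2)*n/2 = -(-4 + 2*0**2)*n/2 = -(-4 + 2*0)*n/2 = -(-4 + 0)*n/2 = -(-2)*n = 2*n)
(-441 + 1744)*(P(-16) - 4276) = (-441 + 1744)*(2*(-16) - 4276) = 1303*(-32 - 4276) = 1303*(-4308) = -5613324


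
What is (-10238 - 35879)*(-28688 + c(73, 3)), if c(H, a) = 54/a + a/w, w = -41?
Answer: 54209288341/41 ≈ 1.3222e+9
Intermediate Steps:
c(H, a) = 54/a - a/41 (c(H, a) = 54/a + a/(-41) = 54/a + a*(-1/41) = 54/a - a/41)
(-10238 - 35879)*(-28688 + c(73, 3)) = (-10238 - 35879)*(-28688 + (54/3 - 1/41*3)) = -46117*(-28688 + (54*(⅓) - 3/41)) = -46117*(-28688 + (18 - 3/41)) = -46117*(-28688 + 735/41) = -46117*(-1175473/41) = 54209288341/41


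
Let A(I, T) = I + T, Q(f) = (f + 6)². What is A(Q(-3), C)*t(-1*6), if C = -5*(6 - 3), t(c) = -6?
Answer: 36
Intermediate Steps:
Q(f) = (6 + f)²
C = -15 (C = -5*3 = -15)
A(Q(-3), C)*t(-1*6) = ((6 - 3)² - 15)*(-6) = (3² - 15)*(-6) = (9 - 15)*(-6) = -6*(-6) = 36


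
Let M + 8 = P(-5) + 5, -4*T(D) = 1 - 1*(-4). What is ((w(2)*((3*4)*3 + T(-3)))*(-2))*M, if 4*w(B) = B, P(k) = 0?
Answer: 417/4 ≈ 104.25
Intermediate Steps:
w(B) = B/4
T(D) = -5/4 (T(D) = -(1 - 1*(-4))/4 = -(1 + 4)/4 = -1/4*5 = -5/4)
M = -3 (M = -8 + (0 + 5) = -8 + 5 = -3)
((w(2)*((3*4)*3 + T(-3)))*(-2))*M = ((((1/4)*2)*((3*4)*3 - 5/4))*(-2))*(-3) = (((12*3 - 5/4)/2)*(-2))*(-3) = (((36 - 5/4)/2)*(-2))*(-3) = (((1/2)*(139/4))*(-2))*(-3) = ((139/8)*(-2))*(-3) = -139/4*(-3) = 417/4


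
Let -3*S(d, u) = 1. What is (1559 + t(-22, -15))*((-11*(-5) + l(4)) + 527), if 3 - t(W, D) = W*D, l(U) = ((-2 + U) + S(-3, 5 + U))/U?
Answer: 2152612/3 ≈ 7.1754e+5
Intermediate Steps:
S(d, u) = -1/3 (S(d, u) = -1/3*1 = -1/3)
l(U) = (-7/3 + U)/U (l(U) = ((-2 + U) - 1/3)/U = (-7/3 + U)/U)
t(W, D) = 3 - D*W (t(W, D) = 3 - W*D = 3 - D*W)
(1559 + t(-22, -15))*((-11*(-5) + l(4)) + 527) = (1559 + (3 - 1*(-15)*(-22)))*((-11*(-5) + (-7/3 + 4)/4) + 527) = (1559 + (3 - 330))*((55 + (1/4)*(5/3)) + 527) = (1559 - 327)*((55 + 5/12) + 527) = 1232*(665/12 + 527) = 1232*(6989/12) = 2152612/3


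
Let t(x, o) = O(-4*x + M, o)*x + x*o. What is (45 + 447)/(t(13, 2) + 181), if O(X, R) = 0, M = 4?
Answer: 164/69 ≈ 2.3768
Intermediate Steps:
t(x, o) = o*x (t(x, o) = 0*x + x*o = 0 + o*x = o*x)
(45 + 447)/(t(13, 2) + 181) = (45 + 447)/(2*13 + 181) = 492/(26 + 181) = 492/207 = 492*(1/207) = 164/69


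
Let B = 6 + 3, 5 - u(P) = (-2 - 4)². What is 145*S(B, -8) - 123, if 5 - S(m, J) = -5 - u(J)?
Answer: -3168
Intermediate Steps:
u(P) = -31 (u(P) = 5 - (-2 - 4)² = 5 - 1*(-6)² = 5 - 1*36 = 5 - 36 = -31)
B = 9
S(m, J) = -21 (S(m, J) = 5 - (-5 - 1*(-31)) = 5 - (-5 + 31) = 5 - 1*26 = 5 - 26 = -21)
145*S(B, -8) - 123 = 145*(-21) - 123 = -3045 - 123 = -3168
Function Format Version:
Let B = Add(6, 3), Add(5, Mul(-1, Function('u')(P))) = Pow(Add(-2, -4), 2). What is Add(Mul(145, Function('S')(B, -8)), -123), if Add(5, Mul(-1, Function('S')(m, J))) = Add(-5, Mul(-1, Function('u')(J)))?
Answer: -3168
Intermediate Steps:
Function('u')(P) = -31 (Function('u')(P) = Add(5, Mul(-1, Pow(Add(-2, -4), 2))) = Add(5, Mul(-1, Pow(-6, 2))) = Add(5, Mul(-1, 36)) = Add(5, -36) = -31)
B = 9
Function('S')(m, J) = -21 (Function('S')(m, J) = Add(5, Mul(-1, Add(-5, Mul(-1, -31)))) = Add(5, Mul(-1, Add(-5, 31))) = Add(5, Mul(-1, 26)) = Add(5, -26) = -21)
Add(Mul(145, Function('S')(B, -8)), -123) = Add(Mul(145, -21), -123) = Add(-3045, -123) = -3168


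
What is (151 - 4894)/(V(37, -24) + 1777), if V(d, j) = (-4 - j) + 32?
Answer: -153/59 ≈ -2.5932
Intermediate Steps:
V(d, j) = 28 - j
(151 - 4894)/(V(37, -24) + 1777) = (151 - 4894)/((28 - 1*(-24)) + 1777) = -4743/((28 + 24) + 1777) = -4743/(52 + 1777) = -4743/1829 = -4743*1/1829 = -153/59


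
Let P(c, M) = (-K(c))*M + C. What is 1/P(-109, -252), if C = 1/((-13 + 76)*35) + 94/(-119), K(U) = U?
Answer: -37485/1029667573 ≈ -3.6405e-5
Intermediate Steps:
C = -29593/37485 (C = (1/35)/63 + 94*(-1/119) = (1/63)*(1/35) - 94/119 = 1/2205 - 94/119 = -29593/37485 ≈ -0.78946)
P(c, M) = -29593/37485 - M*c (P(c, M) = (-c)*M - 29593/37485 = -M*c - 29593/37485 = -29593/37485 - M*c)
1/P(-109, -252) = 1/(-29593/37485 - 1*(-252)*(-109)) = 1/(-29593/37485 - 27468) = 1/(-1029667573/37485) = -37485/1029667573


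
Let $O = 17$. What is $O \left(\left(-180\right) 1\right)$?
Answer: $-3060$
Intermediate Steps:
$O \left(\left(-180\right) 1\right) = 17 \left(\left(-180\right) 1\right) = 17 \left(-180\right) = -3060$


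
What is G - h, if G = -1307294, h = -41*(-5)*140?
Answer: -1335994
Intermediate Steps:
h = 28700 (h = 205*140 = 28700)
G - h = -1307294 - 1*28700 = -1307294 - 28700 = -1335994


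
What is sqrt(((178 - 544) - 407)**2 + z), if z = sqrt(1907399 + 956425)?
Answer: sqrt(597529 + 4*sqrt(178989)) ≈ 774.09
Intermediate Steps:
z = 4*sqrt(178989) (z = sqrt(2863824) = 4*sqrt(178989) ≈ 1692.3)
sqrt(((178 - 544) - 407)**2 + z) = sqrt(((178 - 544) - 407)**2 + 4*sqrt(178989)) = sqrt((-366 - 407)**2 + 4*sqrt(178989)) = sqrt((-773)**2 + 4*sqrt(178989)) = sqrt(597529 + 4*sqrt(178989))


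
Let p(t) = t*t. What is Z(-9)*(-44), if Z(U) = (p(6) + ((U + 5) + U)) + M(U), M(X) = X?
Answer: -616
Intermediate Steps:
p(t) = t**2
Z(U) = 41 + 3*U (Z(U) = (6**2 + ((U + 5) + U)) + U = (36 + ((5 + U) + U)) + U = (36 + (5 + 2*U)) + U = (41 + 2*U) + U = 41 + 3*U)
Z(-9)*(-44) = (41 + 3*(-9))*(-44) = (41 - 27)*(-44) = 14*(-44) = -616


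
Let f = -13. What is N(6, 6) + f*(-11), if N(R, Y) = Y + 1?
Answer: 150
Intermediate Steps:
N(R, Y) = 1 + Y
N(6, 6) + f*(-11) = (1 + 6) - 13*(-11) = 7 + 143 = 150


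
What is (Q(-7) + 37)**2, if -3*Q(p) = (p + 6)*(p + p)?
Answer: 9409/9 ≈ 1045.4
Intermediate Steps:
Q(p) = -2*p*(6 + p)/3 (Q(p) = -(p + 6)*(p + p)/3 = -(6 + p)*2*p/3 = -2*p*(6 + p)/3)
(Q(-7) + 37)**2 = (-2/3*(-7)*(6 - 7) + 37)**2 = (-2/3*(-7)*(-1) + 37)**2 = (-14/3 + 37)**2 = (97/3)**2 = 9409/9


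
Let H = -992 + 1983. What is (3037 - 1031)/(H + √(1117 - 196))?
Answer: 993973/490580 - 1003*√921/490580 ≈ 1.9641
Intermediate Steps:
H = 991
(3037 - 1031)/(H + √(1117 - 196)) = (3037 - 1031)/(991 + √(1117 - 196)) = 2006/(991 + √921)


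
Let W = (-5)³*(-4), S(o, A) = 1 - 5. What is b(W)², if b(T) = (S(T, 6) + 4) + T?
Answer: 250000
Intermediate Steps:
S(o, A) = -4
W = 500 (W = -125*(-4) = 500)
b(T) = T (b(T) = (-4 + 4) + T = 0 + T = T)
b(W)² = 500² = 250000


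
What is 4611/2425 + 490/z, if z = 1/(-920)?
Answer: -1093185389/2425 ≈ -4.5080e+5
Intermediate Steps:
z = -1/920 ≈ -0.0010870
4611/2425 + 490/z = 4611/2425 + 490/(-1/920) = 4611*(1/2425) + 490*(-920) = 4611/2425 - 450800 = -1093185389/2425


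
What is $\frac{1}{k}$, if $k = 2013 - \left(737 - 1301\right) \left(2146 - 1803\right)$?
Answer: $\frac{1}{195465} \approx 5.116 \cdot 10^{-6}$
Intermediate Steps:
$k = 195465$ ($k = 2013 - \left(-564\right) 343 = 2013 - -193452 = 2013 + 193452 = 195465$)
$\frac{1}{k} = \frac{1}{195465}$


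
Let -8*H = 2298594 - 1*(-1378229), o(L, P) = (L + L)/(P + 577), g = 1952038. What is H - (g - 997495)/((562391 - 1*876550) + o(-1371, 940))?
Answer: -1752295872426887/3812655560 ≈ -4.5960e+5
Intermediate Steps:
o(L, P) = 2*L/(577 + P) (o(L, P) = (2*L)/(577 + P) = 2*L/(577 + P))
H = -3676823/8 (H = -(2298594 - 1*(-1378229))/8 = -(2298594 + 1378229)/8 = -1/8*3676823 = -3676823/8 ≈ -4.5960e+5)
H - (g - 997495)/((562391 - 1*876550) + o(-1371, 940)) = -3676823/8 - (1952038 - 997495)/((562391 - 1*876550) + 2*(-1371)/(577 + 940)) = -3676823/8 - 954543/((562391 - 876550) + 2*(-1371)/1517) = -3676823/8 - 954543/(-314159 + 2*(-1371)*(1/1517)) = -3676823/8 - 954543/(-314159 - 2742/1517) = -3676823/8 - 954543/(-476581945/1517) = -3676823/8 - 954543*(-1517)/476581945 = -3676823/8 - 1*(-1448041731/476581945) = -3676823/8 + 1448041731/476581945 = -1752295872426887/3812655560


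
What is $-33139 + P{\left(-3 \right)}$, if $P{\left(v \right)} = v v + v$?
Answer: $-33133$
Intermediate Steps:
$P{\left(v \right)} = v + v^{2}$ ($P{\left(v \right)} = v^{2} + v = v + v^{2}$)
$-33139 + P{\left(-3 \right)} = -33139 - 3 \left(1 - 3\right) = -33139 - -6 = -33139 + 6 = -33133$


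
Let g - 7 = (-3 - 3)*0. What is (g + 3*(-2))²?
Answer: 1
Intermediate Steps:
g = 7 (g = 7 + (-3 - 3)*0 = 7 - 6*0 = 7 + 0 = 7)
(g + 3*(-2))² = (7 + 3*(-2))² = (7 - 6)² = 1² = 1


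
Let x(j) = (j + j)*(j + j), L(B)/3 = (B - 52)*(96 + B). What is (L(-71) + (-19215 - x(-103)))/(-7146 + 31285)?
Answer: -70876/24139 ≈ -2.9362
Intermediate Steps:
L(B) = 3*(-52 + B)*(96 + B) (L(B) = 3*((B - 52)*(96 + B)) = 3*((-52 + B)*(96 + B)) = 3*(-52 + B)*(96 + B))
x(j) = 4*j² (x(j) = (2*j)*(2*j) = 4*j²)
(L(-71) + (-19215 - x(-103)))/(-7146 + 31285) = ((-14976 + 3*(-71)² + 132*(-71)) + (-19215 - 4*(-103)²))/(-7146 + 31285) = ((-14976 + 3*5041 - 9372) + (-19215 - 4*10609))/24139 = ((-14976 + 15123 - 9372) + (-19215 - 1*42436))*(1/24139) = (-9225 + (-19215 - 42436))*(1/24139) = (-9225 - 61651)*(1/24139) = -70876*1/24139 = -70876/24139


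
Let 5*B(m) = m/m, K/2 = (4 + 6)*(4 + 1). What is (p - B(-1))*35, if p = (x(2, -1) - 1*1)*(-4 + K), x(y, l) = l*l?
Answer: -7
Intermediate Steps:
x(y, l) = l²
K = 100 (K = 2*((4 + 6)*(4 + 1)) = 2*(10*5) = 2*50 = 100)
B(m) = ⅕ (B(m) = (m/m)/5 = (⅕)*1 = ⅕)
p = 0 (p = ((-1)² - 1*1)*(-4 + 100) = (1 - 1)*96 = 0*96 = 0)
(p - B(-1))*35 = (0 - 1*⅕)*35 = (0 - ⅕)*35 = -⅕*35 = -7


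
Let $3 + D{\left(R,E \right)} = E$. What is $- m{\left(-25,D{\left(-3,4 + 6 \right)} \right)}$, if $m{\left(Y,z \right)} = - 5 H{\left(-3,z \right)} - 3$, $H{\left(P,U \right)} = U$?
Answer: $38$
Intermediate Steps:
$D{\left(R,E \right)} = -3 + E$
$m{\left(Y,z \right)} = -3 - 5 z$ ($m{\left(Y,z \right)} = - 5 z - 3 = -3 - 5 z$)
$- m{\left(-25,D{\left(-3,4 + 6 \right)} \right)} = - (-3 - 5 \left(-3 + \left(4 + 6\right)\right)) = - (-3 - 5 \left(-3 + 10\right)) = - (-3 - 35) = \left(-1\right) \left(-38\right) = 38$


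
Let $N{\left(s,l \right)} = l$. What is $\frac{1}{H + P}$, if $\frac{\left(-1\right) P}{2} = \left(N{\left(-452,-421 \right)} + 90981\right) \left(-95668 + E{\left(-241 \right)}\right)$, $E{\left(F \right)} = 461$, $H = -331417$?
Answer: $\frac{1}{17243560423} \approx 5.7993 \cdot 10^{-11}$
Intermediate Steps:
$P = 17243891840$ ($P = - 2 \left(-421 + 90981\right) \left(-95668 + 461\right) = - 2 \cdot 90560 \left(-95207\right) = \left(-2\right) \left(-8621945920\right) = 17243891840$)
$\frac{1}{H + P} = \frac{1}{-331417 + 17243891840} = \frac{1}{17243560423}$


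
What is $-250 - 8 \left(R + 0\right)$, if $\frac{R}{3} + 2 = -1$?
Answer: $-178$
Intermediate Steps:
$R = -9$ ($R = -6 + 3 \left(-1\right) = -6 - 3 = -9$)
$-250 - 8 \left(R + 0\right) = -250 - 8 \left(-9 + 0\right) = -250 - 8 \left(-9\right) = -250 - -72 = -250 + 72 = -178$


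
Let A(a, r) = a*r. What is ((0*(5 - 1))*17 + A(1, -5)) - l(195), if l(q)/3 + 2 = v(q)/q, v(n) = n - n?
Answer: 1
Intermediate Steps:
v(n) = 0
l(q) = -6 (l(q) = -6 + 3*(0/q) = -6 + 3*0 = -6 + 0 = -6)
((0*(5 - 1))*17 + A(1, -5)) - l(195) = ((0*(5 - 1))*17 + 1*(-5)) - 1*(-6) = ((0*4)*17 - 5) + 6 = (0*17 - 5) + 6 = (0 - 5) + 6 = -5 + 6 = 1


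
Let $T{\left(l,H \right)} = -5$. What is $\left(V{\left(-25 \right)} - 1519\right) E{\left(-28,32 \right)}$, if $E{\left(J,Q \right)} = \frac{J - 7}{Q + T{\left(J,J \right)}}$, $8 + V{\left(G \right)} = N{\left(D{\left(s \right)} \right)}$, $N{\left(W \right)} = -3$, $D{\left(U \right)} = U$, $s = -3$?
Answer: $\frac{5950}{3} \approx 1983.3$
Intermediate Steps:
$V{\left(G \right)} = -11$ ($V{\left(G \right)} = -8 - 3 = -11$)
$E{\left(J,Q \right)} = \frac{-7 + J}{-5 + Q}$ ($E{\left(J,Q \right)} = \frac{J - 7}{Q - 5} = \frac{-7 + J}{-5 + Q}$)
$\left(V{\left(-25 \right)} - 1519\right) E{\left(-28,32 \right)} = \left(-11 - 1519\right) \frac{-7 - 28}{-5 + 32} = - 1530 \cdot \frac{1}{27} \left(-35\right) = \left(-1530\right) \left(- \frac{35}{27}\right) = \frac{5950}{3}$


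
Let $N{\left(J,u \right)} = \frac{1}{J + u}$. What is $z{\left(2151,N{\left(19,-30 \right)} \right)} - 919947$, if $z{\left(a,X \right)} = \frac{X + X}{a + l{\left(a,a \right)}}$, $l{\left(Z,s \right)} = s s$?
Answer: $- \frac{23421147780493}{25459236} \approx -9.1995 \cdot 10^{5}$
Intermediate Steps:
$l{\left(Z,s \right)} = s^{2}$
$z{\left(a,X \right)} = \frac{2 X}{a + a^{2}}$ ($z{\left(a,X \right)} = \frac{X + X}{a + a^{2}} = \frac{2 X}{a + a^{2}}$)
$z{\left(2151,N{\left(19,-30 \right)} \right)} - 919947 = \frac{2}{\left(19 - 30\right) 2151 \left(1 + 2151\right)} - 919947 = 2 \frac{1}{-11} \cdot \frac{1}{2151} \cdot \frac{1}{2152} - 919947 = 2 \left(- \frac{1}{11}\right) \frac{1}{2151} \cdot \frac{1}{2152} - 919947 = - \frac{1}{25459236} - 919947 = - \frac{23421147780493}{25459236}$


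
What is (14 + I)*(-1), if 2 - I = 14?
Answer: -2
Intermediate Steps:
I = -12 (I = 2 - 1*14 = 2 - 14 = -12)
(14 + I)*(-1) = (14 - 12)*(-1) = 2*(-1) = -2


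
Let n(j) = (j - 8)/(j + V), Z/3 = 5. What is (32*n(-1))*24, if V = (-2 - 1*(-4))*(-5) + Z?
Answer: -1728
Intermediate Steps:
Z = 15 (Z = 3*5 = 15)
V = 5 (V = (-2 - 1*(-4))*(-5) + 15 = (-2 + 4)*(-5) + 15 = 2*(-5) + 15 = -10 + 15 = 5)
n(j) = (-8 + j)/(5 + j) (n(j) = (j - 8)/(j + 5) = (-8 + j)/(5 + j))
(32*n(-1))*24 = (32*((-8 - 1)/(5 - 1)))*24 = (32*(-9/4))*24 = -72*24 = -1728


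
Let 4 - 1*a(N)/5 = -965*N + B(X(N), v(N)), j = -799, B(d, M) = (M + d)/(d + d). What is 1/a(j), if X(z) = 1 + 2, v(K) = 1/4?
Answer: -24/92523785 ≈ -2.5939e-7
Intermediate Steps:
v(K) = ¼
X(z) = 3
B(d, M) = (M + d)/(2*d) (B(d, M) = (M + d)/((2*d)) = (M + d)*(1/(2*d)) = (M + d)/(2*d))
a(N) = 415/24 + 4825*N (a(N) = 20 - 5*(-965*N + (½)*(¼ + 3)/3) = 20 - 5*(-965*N + (½)*(⅓)*(13/4)) = 20 - 5*(-965*N + 13/24) = 20 - 5*(13/24 - 965*N) = 20 + (-65/24 + 4825*N) = 415/24 + 4825*N)
1/a(j) = 1/(415/24 + 4825*(-799)) = 1/(415/24 - 3855175) = 1/(-92523785/24) = -24/92523785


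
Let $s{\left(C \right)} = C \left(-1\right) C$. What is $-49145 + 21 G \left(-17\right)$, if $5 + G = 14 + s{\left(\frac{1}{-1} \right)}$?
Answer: $-52001$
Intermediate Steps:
$s{\left(C \right)} = - C^{2}$ ($s{\left(C \right)} = - C C = - C^{2}$)
$G = 8$ ($G = -5 + \left(14 - \left(\frac{1}{-1}\right)^{2}\right) = -5 + \left(14 - \left(-1\right)^{2}\right) = -5 + \left(14 - 1\right) = -5 + 13 = 8$)
$-49145 + 21 G \left(-17\right) = -49145 + 21 \cdot 8 \left(-17\right) = -49145 + 168 \left(-17\right) = -49145 - 2856 = -52001$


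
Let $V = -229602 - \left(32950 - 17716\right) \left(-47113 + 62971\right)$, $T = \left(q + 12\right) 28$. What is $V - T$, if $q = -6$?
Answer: $-241810542$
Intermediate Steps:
$T = 168$ ($T = \left(-6 + 12\right) 28 = 6 \cdot 28 = 168$)
$V = -241810374$ ($V = -229602 - 15234 \cdot 15858 = -229602 - 241580772 = -241810374$)
$V - T = -241810374 - 168 = -241810542$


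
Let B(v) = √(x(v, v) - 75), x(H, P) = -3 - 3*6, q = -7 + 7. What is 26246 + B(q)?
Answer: 26246 + 4*I*√6 ≈ 26246.0 + 9.798*I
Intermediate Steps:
q = 0
x(H, P) = -21 (x(H, P) = -3 - 18 = -21)
B(v) = 4*I*√6 (B(v) = √(-21 - 75) = √(-96) = 4*I*√6)
26246 + B(q) = 26246 + 4*I*√6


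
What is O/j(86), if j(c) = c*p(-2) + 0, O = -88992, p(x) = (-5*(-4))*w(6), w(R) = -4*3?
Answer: 927/215 ≈ 4.3116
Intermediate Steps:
w(R) = -12
p(x) = -240 (p(x) = -5*(-4)*(-12) = 20*(-12) = -240)
j(c) = -240*c (j(c) = c*(-240) + 0 = -240*c + 0 = -240*c)
O/j(86) = -88992/((-240*86)) = -88992/(-20640) = -88992*(-1/20640) = 927/215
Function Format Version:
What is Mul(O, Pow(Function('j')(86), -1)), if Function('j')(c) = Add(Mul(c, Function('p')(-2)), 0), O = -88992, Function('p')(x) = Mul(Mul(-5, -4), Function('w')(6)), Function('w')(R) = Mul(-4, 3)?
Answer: Rational(927, 215) ≈ 4.3116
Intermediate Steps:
Function('w')(R) = -12
Function('p')(x) = -240 (Function('p')(x) = Mul(Mul(-5, -4), -12) = Mul(20, -12) = -240)
Function('j')(c) = Mul(-240, c) (Function('j')(c) = Add(Mul(c, -240), 0) = Add(Mul(-240, c), 0) = Mul(-240, c))
Mul(O, Pow(Function('j')(86), -1)) = Mul(-88992, Pow(Mul(-240, 86), -1)) = Mul(-88992, Pow(-20640, -1)) = Mul(-88992, Rational(-1, 20640)) = Rational(927, 215)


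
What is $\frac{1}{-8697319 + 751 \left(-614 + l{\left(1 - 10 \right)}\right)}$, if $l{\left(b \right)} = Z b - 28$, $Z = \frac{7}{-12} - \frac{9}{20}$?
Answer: $- \frac{10}{91724767} \approx -1.0902 \cdot 10^{-7}$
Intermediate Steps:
$Z = - \frac{31}{30}$ ($Z = 7 \left(- \frac{1}{12}\right) - \frac{9}{20} = - \frac{7}{12} - \frac{9}{20} = - \frac{31}{30} \approx -1.0333$)
$l{\left(b \right)} = -28 - \frac{31 b}{30}$ ($l{\left(b \right)} = - \frac{31 b}{30} - 28 = -28 - \frac{31 b}{30}$)
$\frac{1}{-8697319 + 751 \left(-614 + l{\left(1 - 10 \right)}\right)} = \frac{1}{-8697319 + 751 \left(-614 - \left(28 + \frac{31 \left(1 - 10\right)}{30}\right)\right)} = \frac{1}{-8697319 + 751 \left(-614 - \frac{187}{10}\right)} = \frac{1}{-8697319 + 751 \left(- \frac{6327}{10}\right)} = \frac{1}{-8697319 - \frac{4751577}{10}} = \frac{1}{- \frac{91724767}{10}} = - \frac{10}{91724767}$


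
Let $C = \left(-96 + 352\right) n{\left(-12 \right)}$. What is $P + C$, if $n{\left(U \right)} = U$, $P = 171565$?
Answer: $168493$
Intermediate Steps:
$C = -3072$ ($C = \left(-96 + 352\right) \left(-12\right) = 256 \left(-12\right) = -3072$)
$P + C = 171565 - 3072 = 168493$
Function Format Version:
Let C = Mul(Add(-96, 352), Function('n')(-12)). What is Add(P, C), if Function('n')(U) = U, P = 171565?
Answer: 168493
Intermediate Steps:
C = -3072 (C = Mul(Add(-96, 352), -12) = Mul(256, -12) = -3072)
Add(P, C) = Add(171565, -3072) = 168493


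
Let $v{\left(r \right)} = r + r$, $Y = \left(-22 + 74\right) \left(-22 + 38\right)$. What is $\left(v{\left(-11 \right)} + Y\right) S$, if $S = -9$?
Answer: $-7290$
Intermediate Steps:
$Y = 832$ ($Y = 52 \cdot 16 = 832$)
$v{\left(r \right)} = 2 r$
$\left(v{\left(-11 \right)} + Y\right) S = \left(2 \left(-11\right) + 832\right) \left(-9\right) = \left(-22 + 832\right) \left(-9\right) = 810 \left(-9\right) = -7290$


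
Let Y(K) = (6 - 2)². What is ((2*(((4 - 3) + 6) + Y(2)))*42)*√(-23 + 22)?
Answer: 1932*I ≈ 1932.0*I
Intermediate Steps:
Y(K) = 16 (Y(K) = 4² = 16)
((2*(((4 - 3) + 6) + Y(2)))*42)*√(-23 + 22) = ((2*(((4 - 3) + 6) + 16))*42)*√(-23 + 22) = ((2*((1 + 6) + 16))*42)*√(-1) = ((2*(7 + 16))*42)*I = ((2*23)*42)*I = (46*42)*I = 1932*I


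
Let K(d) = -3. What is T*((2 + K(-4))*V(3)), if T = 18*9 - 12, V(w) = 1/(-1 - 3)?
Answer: 75/2 ≈ 37.500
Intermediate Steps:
V(w) = -¼ (V(w) = 1/(-4) = -¼)
T = 150 (T = 162 - 12 = 150)
T*((2 + K(-4))*V(3)) = 150*((2 - 3)*(-¼)) = 150*(-1*(-¼)) = 150*(¼) = 75/2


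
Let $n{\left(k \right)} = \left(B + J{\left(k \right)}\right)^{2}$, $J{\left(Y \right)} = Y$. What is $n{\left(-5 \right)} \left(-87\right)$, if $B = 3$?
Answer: $-348$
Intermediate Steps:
$n{\left(k \right)} = \left(3 + k\right)^{2}$
$n{\left(-5 \right)} \left(-87\right) = \left(3 - 5\right)^{2} \left(-87\right) = \left(-2\right)^{2} \left(-87\right) = 4 \left(-87\right) = -348$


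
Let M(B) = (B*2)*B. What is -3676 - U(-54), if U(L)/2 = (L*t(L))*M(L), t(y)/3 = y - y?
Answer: -3676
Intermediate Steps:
t(y) = 0 (t(y) = 3*(y - y) = 3*0 = 0)
M(B) = 2*B**2 (M(B) = (2*B)*B = 2*B**2)
U(L) = 0 (U(L) = 2*((L*0)*(2*L**2)) = 2*(0*(2*L**2)) = 2*0 = 0)
-3676 - U(-54) = -3676 - 1*0 = -3676 + 0 = -3676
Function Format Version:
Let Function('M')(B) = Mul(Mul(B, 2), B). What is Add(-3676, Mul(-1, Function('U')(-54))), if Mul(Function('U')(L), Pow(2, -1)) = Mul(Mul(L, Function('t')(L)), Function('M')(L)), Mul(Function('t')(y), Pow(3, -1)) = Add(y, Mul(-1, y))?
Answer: -3676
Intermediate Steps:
Function('t')(y) = 0 (Function('t')(y) = Mul(3, Add(y, Mul(-1, y))) = Mul(3, 0) = 0)
Function('M')(B) = Mul(2, Pow(B, 2)) (Function('M')(B) = Mul(Mul(2, B), B) = Mul(2, Pow(B, 2)))
Function('U')(L) = 0 (Function('U')(L) = Mul(2, Mul(Mul(L, 0), Mul(2, Pow(L, 2)))) = Mul(2, Mul(0, Mul(2, Pow(L, 2)))) = Mul(2, 0) = 0)
Add(-3676, Mul(-1, Function('U')(-54))) = Add(-3676, Mul(-1, 0)) = Add(-3676, 0) = -3676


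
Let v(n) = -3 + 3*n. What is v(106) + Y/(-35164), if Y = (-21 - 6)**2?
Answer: 11075931/35164 ≈ 314.98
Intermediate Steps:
Y = 729 (Y = (-27)**2 = 729)
v(106) + Y/(-35164) = (-3 + 3*106) + 729/(-35164) = (-3 + 318) + 729*(-1/35164) = 315 - 729/35164 = 11075931/35164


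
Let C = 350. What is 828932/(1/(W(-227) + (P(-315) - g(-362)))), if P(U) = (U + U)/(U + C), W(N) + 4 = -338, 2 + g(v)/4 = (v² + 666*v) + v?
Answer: 365797744416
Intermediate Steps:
g(v) = -8 + 4*v² + 2668*v (g(v) = -8 + 4*((v² + 666*v) + v) = -8 + 4*(v² + 667*v) = -8 + (4*v² + 2668*v) = -8 + 4*v² + 2668*v)
W(N) = -342 (W(N) = -4 - 338 = -342)
P(U) = 2*U/(350 + U) (P(U) = (U + U)/(U + 350) = (2*U)/(350 + U) = 2*U/(350 + U))
828932/(1/(W(-227) + (P(-315) - g(-362)))) = 828932/(1/(-342 + (2*(-315)/(350 - 315) - (-8 + 4*(-362)² + 2668*(-362))))) = 828932/(1/(-342 + (2*(-315)/35 - (-8 + 4*131044 - 965816)))) = 828932/(1/(-342 + (2*(-315)*(1/35) - (-8 + 524176 - 965816)))) = 828932/(1/(-342 + (-18 - 1*(-441648)))) = 828932/(1/(-342 + (-18 + 441648))) = 828932/(1/(-342 + 441630)) = 828932/(1/441288) = 828932*441288 = 365797744416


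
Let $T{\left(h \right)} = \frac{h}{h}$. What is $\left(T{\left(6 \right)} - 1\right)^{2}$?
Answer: $0$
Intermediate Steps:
$T{\left(h \right)} = 1$
$\left(T{\left(6 \right)} - 1\right)^{2} = \left(1 - 1\right)^{2} = 0^{2} = 0$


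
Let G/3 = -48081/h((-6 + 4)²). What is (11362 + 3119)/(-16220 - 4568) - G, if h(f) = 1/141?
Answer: 422791796763/20788 ≈ 2.0338e+7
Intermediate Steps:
h(f) = 1/141
G = -20338263 (G = 3*(-48081/1/141) = 3*(-48081*141) = 3*(-6779421) = -20338263)
(11362 + 3119)/(-16220 - 4568) - G = (11362 + 3119)/(-16220 - 4568) - 1*(-20338263) = 14481/(-20788) + 20338263 = 14481*(-1/20788) + 20338263 = -14481/20788 + 20338263 = 422791796763/20788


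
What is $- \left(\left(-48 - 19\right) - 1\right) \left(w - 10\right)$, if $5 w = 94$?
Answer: $\frac{2992}{5} \approx 598.4$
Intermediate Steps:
$w = \frac{94}{5}$ ($w = \frac{1}{5} \cdot 94 = \frac{94}{5} \approx 18.8$)
$- \left(\left(-48 - 19\right) - 1\right) \left(w - 10\right) = - \left(\left(-48 - 19\right) - 1\right) \left(\frac{94}{5} - 10\right) = - \frac{\left(-67 - 1\right) 44}{5} = - \frac{\left(-68\right) 44}{5} = \left(-1\right) \left(- \frac{2992}{5}\right) = \frac{2992}{5}$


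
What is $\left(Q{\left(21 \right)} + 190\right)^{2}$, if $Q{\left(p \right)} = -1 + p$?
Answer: $44100$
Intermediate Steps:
$\left(Q{\left(21 \right)} + 190\right)^{2} = \left(\left(-1 + 21\right) + 190\right)^{2} = \left(20 + 190\right)^{2} = 210^{2} = 44100$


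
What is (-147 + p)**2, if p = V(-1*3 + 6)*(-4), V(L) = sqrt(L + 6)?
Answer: 25281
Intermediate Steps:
V(L) = sqrt(6 + L)
p = -12 (p = sqrt(6 + (-1*3 + 6))*(-4) = sqrt(6 + (-3 + 6))*(-4) = sqrt(6 + 3)*(-4) = sqrt(9)*(-4) = 3*(-4) = -12)
(-147 + p)**2 = (-147 - 12)**2 = (-159)**2 = 25281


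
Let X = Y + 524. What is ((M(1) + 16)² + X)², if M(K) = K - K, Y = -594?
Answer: 34596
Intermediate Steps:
M(K) = 0
X = -70 (X = -594 + 524 = -70)
((M(1) + 16)² + X)² = ((0 + 16)² - 70)² = (16² - 70)² = (256 - 70)² = 186² = 34596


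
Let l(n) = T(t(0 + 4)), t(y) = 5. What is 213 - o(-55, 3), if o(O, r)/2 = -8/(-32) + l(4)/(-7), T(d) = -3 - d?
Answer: 2943/14 ≈ 210.21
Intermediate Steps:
l(n) = -8 (l(n) = -3 - 1*5 = -3 - 5 = -8)
o(O, r) = 39/14 (o(O, r) = 2*(-8/(-32) - 8/(-7)) = 2*(-8*(-1/32) - 8*(-⅐)) = 2*(¼ + 8/7) = 2*(39/28) = 39/14)
213 - o(-55, 3) = 213 - 1*39/14 = 213 - 39/14 = 2943/14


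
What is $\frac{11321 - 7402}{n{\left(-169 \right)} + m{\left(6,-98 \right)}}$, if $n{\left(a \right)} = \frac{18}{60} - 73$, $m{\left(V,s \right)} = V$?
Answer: $- \frac{39190}{667} \approx -58.756$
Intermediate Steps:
$n{\left(a \right)} = - \frac{727}{10}$ ($n{\left(a \right)} = 18 \cdot \frac{1}{60} - 73 = \frac{3}{10} - 73 = - \frac{727}{10}$)
$\frac{11321 - 7402}{n{\left(-169 \right)} + m{\left(6,-98 \right)}} = \frac{11321 - 7402}{- \frac{727}{10} + 6} = \frac{3919}{- \frac{667}{10}} = 3919 \left(- \frac{10}{667}\right) = - \frac{39190}{667}$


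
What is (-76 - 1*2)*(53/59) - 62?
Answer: -7792/59 ≈ -132.07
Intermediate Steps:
(-76 - 1*2)*(53/59) - 62 = (-76 - 2)*(53*(1/59)) - 62 = -78*53/59 - 62 = -4134/59 - 62 = -7792/59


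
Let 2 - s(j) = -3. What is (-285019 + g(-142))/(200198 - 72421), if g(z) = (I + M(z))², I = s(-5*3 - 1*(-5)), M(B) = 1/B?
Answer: -5746620435/2576495428 ≈ -2.2304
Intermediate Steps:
M(B) = 1/B
s(j) = 5 (s(j) = 2 - 1*(-3) = 2 + 3 = 5)
I = 5
g(z) = (5 + 1/z)²
(-285019 + g(-142))/(200198 - 72421) = (-285019 + (1 + 5*(-142))²/(-142)²)/(200198 - 72421) = (-285019 + (1 - 710)²/20164)/127777 = (-285019 + (1/20164)*(-709)²)*(1/127777) = (-285019 + (1/20164)*502681)*(1/127777) = (-285019 + 502681/20164)*(1/127777) = -5746620435/20164*1/127777 = -5746620435/2576495428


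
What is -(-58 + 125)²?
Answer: -4489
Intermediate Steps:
-(-58 + 125)² = -1*67² = -1*4489 = -4489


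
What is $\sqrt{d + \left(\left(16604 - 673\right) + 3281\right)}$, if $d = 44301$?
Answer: $3 \sqrt{7057} \approx 252.02$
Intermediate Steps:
$\sqrt{d + \left(\left(16604 - 673\right) + 3281\right)} = \sqrt{44301 + \left(\left(16604 - 673\right) + 3281\right)} = \sqrt{44301 + \left(15931 + 3281\right)} = \sqrt{44301 + 19212} = \sqrt{63513} = 3 \sqrt{7057}$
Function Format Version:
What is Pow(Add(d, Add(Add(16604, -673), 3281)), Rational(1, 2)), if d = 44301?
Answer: Mul(3, Pow(7057, Rational(1, 2))) ≈ 252.02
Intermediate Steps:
Pow(Add(d, Add(Add(16604, -673), 3281)), Rational(1, 2)) = Pow(Add(44301, Add(Add(16604, -673), 3281)), Rational(1, 2)) = Pow(Add(44301, Add(15931, 3281)), Rational(1, 2)) = Pow(Add(44301, 19212), Rational(1, 2)) = Pow(63513, Rational(1, 2)) = Mul(3, Pow(7057, Rational(1, 2)))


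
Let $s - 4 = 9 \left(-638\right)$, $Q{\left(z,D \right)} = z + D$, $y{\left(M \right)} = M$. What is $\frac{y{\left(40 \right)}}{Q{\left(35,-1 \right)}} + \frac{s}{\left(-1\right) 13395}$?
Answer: $\frac{19234}{11985} \approx 1.6048$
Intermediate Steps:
$Q{\left(z,D \right)} = D + z$
$s = -5738$ ($s = 4 + 9 \left(-638\right) = 4 - 5742 = -5738$)
$\frac{y{\left(40 \right)}}{Q{\left(35,-1 \right)}} + \frac{s}{\left(-1\right) 13395} = \frac{40}{-1 + 35} - \frac{5738}{\left(-1\right) 13395} = \frac{40}{34} - \frac{5738}{-13395} = 40 \cdot \frac{1}{34} - - \frac{302}{705} = \frac{20}{17} + \frac{302}{705} = \frac{19234}{11985}$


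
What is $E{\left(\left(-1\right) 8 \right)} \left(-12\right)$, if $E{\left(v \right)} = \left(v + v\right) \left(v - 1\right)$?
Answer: $-1728$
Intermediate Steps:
$E{\left(v \right)} = 2 v \left(-1 + v\right)$
$E{\left(\left(-1\right) 8 \right)} \left(-12\right) = 2 \left(\left(-1\right) 8\right) \left(-1 - 8\right) \left(-12\right) = 2 \left(-8\right) \left(-1 - 8\right) \left(-12\right) = 2 \left(-8\right) \left(-9\right) \left(-12\right) = 144 \left(-12\right) = -1728$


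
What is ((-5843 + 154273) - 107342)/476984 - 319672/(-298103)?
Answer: 20590860664/17773795169 ≈ 1.1585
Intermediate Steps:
((-5843 + 154273) - 107342)/476984 - 319672/(-298103) = (148430 - 107342)*(1/476984) - 319672*(-1/298103) = 41088*(1/476984) + 319672/298103 = 5136/59623 + 319672/298103 = 20590860664/17773795169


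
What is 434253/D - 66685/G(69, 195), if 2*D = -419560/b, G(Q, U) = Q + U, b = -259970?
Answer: 1489484872847/2769096 ≈ 5.3790e+5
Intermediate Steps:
D = 20978/25997 (D = (-419560/(-259970))/2 = (-419560*(-1/259970))/2 = (1/2)*(41956/25997) = 20978/25997 ≈ 0.80694)
434253/D - 66685/G(69, 195) = 434253/(20978/25997) - 66685/(69 + 195) = 434253*(25997/20978) - 66685/264 = 11289275241/20978 - 66685*1/264 = 11289275241/20978 - 66685/264 = 1489484872847/2769096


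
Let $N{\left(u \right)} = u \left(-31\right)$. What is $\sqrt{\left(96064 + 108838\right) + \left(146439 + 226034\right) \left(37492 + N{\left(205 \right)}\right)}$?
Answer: $\sqrt{11597896703} \approx 1.0769 \cdot 10^{5}$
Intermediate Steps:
$N{\left(u \right)} = - 31 u$
$\sqrt{\left(96064 + 108838\right) + \left(146439 + 226034\right) \left(37492 + N{\left(205 \right)}\right)} = \sqrt{\left(96064 + 108838\right) + \left(146439 + 226034\right) \left(37492 - 6355\right)} = \sqrt{204902 + 372473 \left(37492 - 6355\right)} = \sqrt{204902 + 372473 \cdot 31137} = \sqrt{204902 + 11597691801} = \sqrt{11597896703}$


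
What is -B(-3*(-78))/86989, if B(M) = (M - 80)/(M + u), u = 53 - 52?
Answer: -22/2920345 ≈ -7.5334e-6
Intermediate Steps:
u = 1
B(M) = (-80 + M)/(1 + M) (B(M) = (M - 80)/(M + 1) = (-80 + M)/(1 + M))
-B(-3*(-78))/86989 = -(-80 - 3*(-78))/(1 - 3*(-78))/86989 = -(-80 + 234)/(1 + 234)/86989 = -154/235/86989 = -(1/235)*154/86989 = -154/(235*86989) = -1*22/2920345 = -22/2920345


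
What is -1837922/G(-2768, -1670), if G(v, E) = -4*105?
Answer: 918961/210 ≈ 4376.0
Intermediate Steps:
G(v, E) = -420
-1837922/G(-2768, -1670) = -1837922/(-420) = -1837922*(-1/420) = 918961/210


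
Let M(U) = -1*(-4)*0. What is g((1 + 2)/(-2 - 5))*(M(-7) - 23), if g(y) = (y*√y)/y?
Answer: -23*I*√21/7 ≈ -15.057*I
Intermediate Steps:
g(y) = √y (g(y) = y^(3/2)/y = √y)
M(U) = 0 (M(U) = 4*0 = 0)
g((1 + 2)/(-2 - 5))*(M(-7) - 23) = √((1 + 2)/(-2 - 5))*(0 - 23) = √(3/(-7))*(-23) = √(3*(-⅐))*(-23) = √(-3/7)*(-23) = (I*√21/7)*(-23) = -23*I*√21/7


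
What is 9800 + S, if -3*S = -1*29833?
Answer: 59233/3 ≈ 19744.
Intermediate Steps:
S = 29833/3 (S = -(-1)*29833/3 = -⅓*(-29833) = 29833/3 ≈ 9944.3)
9800 + S = 9800 + 29833/3 = 59233/3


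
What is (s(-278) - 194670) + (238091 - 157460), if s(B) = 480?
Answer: -113559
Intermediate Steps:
(s(-278) - 194670) + (238091 - 157460) = (480 - 194670) + (238091 - 157460) = -194190 + 80631 = -113559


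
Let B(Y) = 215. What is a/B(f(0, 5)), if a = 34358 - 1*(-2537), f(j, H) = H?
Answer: 7379/43 ≈ 171.60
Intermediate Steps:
a = 36895 (a = 34358 + 2537 = 36895)
a/B(f(0, 5)) = 36895/215 = 36895*(1/215) = 7379/43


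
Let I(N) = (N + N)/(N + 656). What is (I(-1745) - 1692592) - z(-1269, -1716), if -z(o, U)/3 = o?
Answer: -1847375021/1089 ≈ -1.6964e+6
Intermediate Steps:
z(o, U) = -3*o
I(N) = 2*N/(656 + N) (I(N) = (2*N)/(656 + N) = 2*N/(656 + N))
(I(-1745) - 1692592) - z(-1269, -1716) = (2*(-1745)/(656 - 1745) - 1692592) - (-3)*(-1269) = (2*(-1745)/(-1089) - 1692592) - 1*3807 = (2*(-1745)*(-1/1089) - 1692592) - 3807 = (3490/1089 - 1692592) - 3807 = -1843229198/1089 - 3807 = -1847375021/1089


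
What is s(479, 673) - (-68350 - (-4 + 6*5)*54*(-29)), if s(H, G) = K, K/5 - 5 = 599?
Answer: 30654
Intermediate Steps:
K = 3020 (K = 25 + 5*599 = 25 + 2995 = 3020)
s(H, G) = 3020
s(479, 673) - (-68350 - (-4 + 6*5)*54*(-29)) = 3020 - (-68350 - (-4 + 6*5)*54*(-29)) = 3020 - (-68350 - (-4 + 30)*54*(-29)) = 3020 - (-68350 - 26*54*(-29)) = 3020 - (-68350 - 1404*(-29)) = 3020 - (-68350 - 1*(-40716)) = 3020 - (-68350 + 40716) = 3020 - 1*(-27634) = 3020 + 27634 = 30654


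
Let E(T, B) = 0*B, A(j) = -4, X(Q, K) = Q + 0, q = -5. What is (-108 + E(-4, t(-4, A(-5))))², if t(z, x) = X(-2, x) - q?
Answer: 11664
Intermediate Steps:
X(Q, K) = Q
t(z, x) = 3 (t(z, x) = -2 - 1*(-5) = -2 + 5 = 3)
E(T, B) = 0
(-108 + E(-4, t(-4, A(-5))))² = (-108 + 0)² = (-108)² = 11664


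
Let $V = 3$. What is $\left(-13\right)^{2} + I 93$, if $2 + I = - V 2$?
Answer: $-575$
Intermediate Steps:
$I = -8$ ($I = -2 + \left(-1\right) 3 \cdot 2 = -2 - 6 = -8$)
$\left(-13\right)^{2} + I 93 = \left(-13\right)^{2} - 744 = 169 - 744 = -575$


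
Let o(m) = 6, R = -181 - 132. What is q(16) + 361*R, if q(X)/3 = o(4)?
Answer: -112975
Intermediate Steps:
R = -313
q(X) = 18 (q(X) = 3*6 = 18)
q(16) + 361*R = 18 + 361*(-313) = 18 - 112993 = -112975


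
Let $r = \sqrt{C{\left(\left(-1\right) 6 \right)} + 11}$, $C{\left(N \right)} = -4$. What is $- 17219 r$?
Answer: $- 17219 \sqrt{7} \approx -45557.0$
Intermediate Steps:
$r = \sqrt{7}$ ($r = \sqrt{-4 + 11} = \sqrt{7} \approx 2.6458$)
$- 17219 r = - 17219 \sqrt{7}$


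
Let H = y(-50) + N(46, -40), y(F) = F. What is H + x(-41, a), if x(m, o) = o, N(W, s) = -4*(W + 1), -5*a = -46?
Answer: -1144/5 ≈ -228.80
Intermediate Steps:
a = 46/5 (a = -⅕*(-46) = 46/5 ≈ 9.2000)
N(W, s) = -4 - 4*W (N(W, s) = -4*(1 + W) = -4 - 4*W)
H = -238 (H = -50 + (-4 - 4*46) = -50 + (-4 - 184) = -50 - 188 = -238)
H + x(-41, a) = -238 + 46/5 = -1144/5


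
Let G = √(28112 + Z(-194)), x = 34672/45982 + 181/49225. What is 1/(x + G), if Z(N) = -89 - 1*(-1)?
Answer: -970489560773622725/35892887634173975622159 + 2561634526474801250*√7006/35892887634173975622159 ≈ 0.0059467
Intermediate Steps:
Z(N) = -88 (Z(N) = -89 + 1 = -88)
x = 857525971/1131731975 (x = 34672*(1/45982) + 181*(1/49225) = 17336/22991 + 181/49225 = 857525971/1131731975 ≈ 0.75771)
G = 2*√7006 (G = √(28112 - 88) = √28024 = 2*√7006 ≈ 167.40)
1/(x + G) = 1/(857525971/1131731975 + 2*√7006)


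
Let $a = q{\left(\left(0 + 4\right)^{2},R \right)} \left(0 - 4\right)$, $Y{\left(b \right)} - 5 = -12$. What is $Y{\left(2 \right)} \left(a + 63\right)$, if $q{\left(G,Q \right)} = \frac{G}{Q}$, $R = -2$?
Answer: $-665$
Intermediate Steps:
$Y{\left(b \right)} = -7$ ($Y{\left(b \right)} = 5 - 12 = -7$)
$a = 32$ ($a = \frac{\left(0 + 4\right)^{2}}{-2} \left(0 - 4\right) = 4^{2} \left(- \frac{1}{2}\right) \left(-4\right) = 16 \left(- \frac{1}{2}\right) \left(-4\right) = \left(-8\right) \left(-4\right) = 32$)
$Y{\left(2 \right)} \left(a + 63\right) = - 7 \left(32 + 63\right) = \left(-7\right) 95 = -665$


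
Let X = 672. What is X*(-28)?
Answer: -18816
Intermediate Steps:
X*(-28) = 672*(-28) = -18816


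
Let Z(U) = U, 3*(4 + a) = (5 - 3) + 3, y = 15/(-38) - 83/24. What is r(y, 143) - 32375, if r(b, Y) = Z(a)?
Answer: -97132/3 ≈ -32377.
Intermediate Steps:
y = -1757/456 (y = 15*(-1/38) - 83*1/24 = -15/38 - 83/24 = -1757/456 ≈ -3.8531)
a = -7/3 (a = -4 + ((5 - 3) + 3)/3 = -4 + (2 + 3)/3 = -4 + (1/3)*5 = -4 + 5/3 = -7/3 ≈ -2.3333)
r(b, Y) = -7/3
r(y, 143) - 32375 = -7/3 - 32375 = -97132/3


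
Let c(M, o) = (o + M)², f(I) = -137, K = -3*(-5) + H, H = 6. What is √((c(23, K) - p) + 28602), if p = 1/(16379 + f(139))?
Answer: √8056002683190/16242 ≈ 174.75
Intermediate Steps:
K = 21 (K = -3*(-5) + 6 = 15 + 6 = 21)
c(M, o) = (M + o)²
p = 1/16242 (p = 1/(16379 - 137) = 1/16242 ≈ 6.1569e-5)
√((c(23, K) - p) + 28602) = √(((23 + 21)² - 1*1/16242) + 28602) = √((44² - 1/16242) + 28602) = √((1936 - 1/16242) + 28602) = √(31444511/16242 + 28602) = √(495998195/16242) = √8056002683190/16242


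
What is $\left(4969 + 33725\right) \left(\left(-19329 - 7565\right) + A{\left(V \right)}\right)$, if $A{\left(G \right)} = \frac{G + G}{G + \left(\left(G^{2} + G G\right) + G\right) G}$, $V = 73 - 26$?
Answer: $- \frac{2323741122894}{2233} \approx -1.0406 \cdot 10^{9}$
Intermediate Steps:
$V = 47$
$A{\left(G \right)} = \frac{2 G}{G + G \left(G + 2 G^{2}\right)}$ ($A{\left(G \right)} = \frac{2 G}{G + \left(\left(G^{2} + G^{2}\right) + G\right) G} = \frac{2 G}{G + \left(2 G^{2} + G\right) G} = \frac{2 G}{G + \left(G + 2 G^{2}\right) G} = \frac{2 G}{G + G \left(G + 2 G^{2}\right)}$)
$\left(4969 + 33725\right) \left(\left(-19329 - 7565\right) + A{\left(V \right)}\right) = \left(4969 + 33725\right) \left(\left(-19329 - 7565\right) + \frac{2}{1 + 47 + 2 \cdot 47^{2}}\right) = 38694 \left(-26894 + \frac{2}{1 + 47 + 2 \cdot 2209}\right) = 38694 \left(-26894 + \frac{2}{1 + 47 + 4418}\right) = 38694 \left(-26894 + \frac{2}{4466}\right) = 38694 \left(-26894 + 2 \cdot \frac{1}{4466}\right) = 38694 \left(-26894 + \frac{1}{2233}\right) = 38694 \left(- \frac{60054301}{2233}\right) = - \frac{2323741122894}{2233}$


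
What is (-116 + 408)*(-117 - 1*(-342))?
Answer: 65700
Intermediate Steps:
(-116 + 408)*(-117 - 1*(-342)) = 292*(-117 + 342) = 292*225 = 65700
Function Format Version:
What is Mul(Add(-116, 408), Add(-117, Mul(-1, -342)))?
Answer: 65700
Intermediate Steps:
Mul(Add(-116, 408), Add(-117, Mul(-1, -342))) = Mul(292, Add(-117, 342)) = Mul(292, 225) = 65700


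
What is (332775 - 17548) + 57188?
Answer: 372415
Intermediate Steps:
(332775 - 17548) + 57188 = 315227 + 57188 = 372415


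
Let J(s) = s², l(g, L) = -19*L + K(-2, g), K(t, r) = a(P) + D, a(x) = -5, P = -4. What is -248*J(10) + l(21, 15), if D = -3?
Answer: -25093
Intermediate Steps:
K(t, r) = -8 (K(t, r) = -5 - 3 = -8)
l(g, L) = -8 - 19*L (l(g, L) = -19*L - 8 = -8 - 19*L)
-248*J(10) + l(21, 15) = -248*10² + (-8 - 19*15) = -248*100 + (-8 - 285) = -24800 - 293 = -25093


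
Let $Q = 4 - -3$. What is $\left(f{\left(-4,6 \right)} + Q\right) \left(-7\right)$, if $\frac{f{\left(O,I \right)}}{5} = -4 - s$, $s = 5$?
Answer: $266$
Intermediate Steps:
$f{\left(O,I \right)} = -45$ ($f{\left(O,I \right)} = 5 \left(-4 - 5\right) = 5 \left(-9\right) = -45$)
$Q = 7$ ($Q = 4 + 3 = 7$)
$\left(f{\left(-4,6 \right)} + Q\right) \left(-7\right) = \left(-45 + 7\right) \left(-7\right) = \left(-38\right) \left(-7\right) = 266$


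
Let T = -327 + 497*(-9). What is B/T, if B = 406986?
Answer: -67831/800 ≈ -84.789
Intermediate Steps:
T = -4800 (T = -327 - 4473 = -4800)
B/T = 406986/(-4800) = 406986*(-1/4800) = -67831/800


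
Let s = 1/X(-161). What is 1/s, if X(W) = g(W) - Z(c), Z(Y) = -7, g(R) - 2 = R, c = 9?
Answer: -152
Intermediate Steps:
g(R) = 2 + R
X(W) = 9 + W (X(W) = (2 + W) - 1*(-7) = (2 + W) + 7 = 9 + W)
s = -1/152 (s = 1/(9 - 161) = 1/(-152) = -1/152 ≈ -0.0065789)
1/s = 1/(-1/152) = -152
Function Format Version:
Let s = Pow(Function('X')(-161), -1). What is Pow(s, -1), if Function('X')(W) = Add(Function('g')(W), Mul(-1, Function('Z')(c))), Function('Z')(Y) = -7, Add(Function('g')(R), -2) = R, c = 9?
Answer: -152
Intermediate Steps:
Function('g')(R) = Add(2, R)
Function('X')(W) = Add(9, W) (Function('X')(W) = Add(Add(2, W), Mul(-1, -7)) = Add(Add(2, W), 7) = Add(9, W))
s = Rational(-1, 152) (s = Pow(Add(9, -161), -1) = Pow(-152, -1) = Rational(-1, 152) ≈ -0.0065789)
Pow(s, -1) = Pow(Rational(-1, 152), -1) = -152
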